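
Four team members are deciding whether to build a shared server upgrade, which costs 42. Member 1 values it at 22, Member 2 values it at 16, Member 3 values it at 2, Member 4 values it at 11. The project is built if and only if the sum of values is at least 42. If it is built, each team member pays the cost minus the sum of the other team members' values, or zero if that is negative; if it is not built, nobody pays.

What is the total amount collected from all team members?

Total value 51 ≥ cost 42, so it is built.
Member 1: others sum to 29; max(0, 42 - 29) = 13.
Member 2: others sum to 35; max(0, 42 - 35) = 7.
Member 3: others sum to 49; max(0, 42 - 49) = 0.
Member 4: others sum to 40; max(0, 42 - 40) = 2.
Total collected = 13 + 7 + 0 + 2 = 22.

22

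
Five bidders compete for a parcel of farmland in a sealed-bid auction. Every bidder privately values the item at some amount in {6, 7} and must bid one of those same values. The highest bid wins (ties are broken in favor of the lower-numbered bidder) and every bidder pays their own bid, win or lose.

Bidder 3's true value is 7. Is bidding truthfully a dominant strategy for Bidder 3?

No

Consider the case where Bidder 1 bids 6, Bidder 2 bids 7, Bidder 4 bids 6 and Bidder 5 bids 6.
Truthful bid 7: loses but pays 7, utility -7.
Bid 6 instead: loses but pays 6, utility -6.
Since -6 > -7, bidding 6 is strictly better here, so truthful bidding is not dominant.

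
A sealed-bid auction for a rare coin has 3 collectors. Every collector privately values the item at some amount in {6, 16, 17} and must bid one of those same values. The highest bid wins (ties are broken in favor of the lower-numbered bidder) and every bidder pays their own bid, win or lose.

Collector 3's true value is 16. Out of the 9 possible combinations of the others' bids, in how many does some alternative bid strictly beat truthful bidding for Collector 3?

Others bid (6, 16): truth gives -16; bid 17 gives -1 > -16. Violating.
Others bid (6, 17): truth gives -16; bid 6 gives -6 > -16. Violating.
Others bid (16, 6): truth gives -16; bid 17 gives -1 > -16. Violating.
Others bid (16, 16): truth gives -16; bid 17 gives -1 > -16. Violating.
Others bid (6, 6): truth gives 0; no alternative beats it.
(Checking all 9 profiles: 8 have a profitable deviation, 1 does not.)

8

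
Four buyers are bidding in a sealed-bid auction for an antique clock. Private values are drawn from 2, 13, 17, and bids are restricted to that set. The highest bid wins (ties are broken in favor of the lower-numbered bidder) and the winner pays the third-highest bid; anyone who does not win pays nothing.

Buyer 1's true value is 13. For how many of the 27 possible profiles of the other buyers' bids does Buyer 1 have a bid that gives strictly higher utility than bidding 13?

Others bid (2, 2, 17): truth gives 0; bid 17 gives 11 > 0. Violating.
Others bid (2, 17, 2): truth gives 0; bid 17 gives 11 > 0. Violating.
Others bid (17, 2, 2): truth gives 0; bid 17 gives 11 > 0. Violating.
Others bid (2, 2, 2): truth gives 11; no alternative beats it.
Others bid (2, 2, 13): truth gives 11; no alternative beats it.
(Checking all 27 profiles: 3 have a profitable deviation, 24 do not.)

3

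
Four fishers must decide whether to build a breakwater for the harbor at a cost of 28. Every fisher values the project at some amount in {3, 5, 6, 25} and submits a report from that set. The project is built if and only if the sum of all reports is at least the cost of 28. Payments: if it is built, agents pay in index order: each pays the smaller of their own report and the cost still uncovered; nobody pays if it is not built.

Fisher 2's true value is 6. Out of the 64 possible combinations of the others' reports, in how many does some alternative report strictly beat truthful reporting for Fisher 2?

21

Others report (3, 3, 25): truth gives 0; report 3 gives 3 > 0. Violating.
Others report (3, 5, 25): truth gives 0; report 3 gives 3 > 0. Violating.
Others report (3, 6, 25): truth gives 0; report 3 gives 3 > 0. Violating.
Others report (3, 25, 3): truth gives 0; report 3 gives 3 > 0. Violating.
Others report (3, 3, 3): truth gives 0; no alternative beats it.
Others report (3, 3, 5): truth gives 0; no alternative beats it.
(Checking all 64 profiles: 21 have a profitable deviation, 43 do not.)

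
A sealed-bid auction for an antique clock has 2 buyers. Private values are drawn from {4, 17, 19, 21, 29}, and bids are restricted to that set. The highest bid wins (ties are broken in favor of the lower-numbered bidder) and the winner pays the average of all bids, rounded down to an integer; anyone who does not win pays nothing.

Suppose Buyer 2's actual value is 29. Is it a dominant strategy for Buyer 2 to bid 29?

No

Consider the case where Buyer 1 bids 4.
Truthful bid 29: wins, pays 16, utility 29 - 16 = 13.
Bid 17 instead: wins, pays 10, utility 29 - 10 = 19.
Since 19 > 13, bidding 17 is strictly better here, so truthful bidding is not dominant.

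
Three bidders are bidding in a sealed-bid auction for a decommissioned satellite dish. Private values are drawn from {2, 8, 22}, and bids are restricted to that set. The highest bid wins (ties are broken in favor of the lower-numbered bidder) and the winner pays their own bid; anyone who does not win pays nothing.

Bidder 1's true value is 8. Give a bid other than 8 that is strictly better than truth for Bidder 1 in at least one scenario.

2

Suppose Bidder 2 bids 2 and Bidder 3 bids 2.
Bid 8: wins, pays 8, utility 8 - 8 = 0.
Bid 2: wins, pays 2, utility 8 - 2 = 6.
So bidding 2 beats truth here (6 > 0).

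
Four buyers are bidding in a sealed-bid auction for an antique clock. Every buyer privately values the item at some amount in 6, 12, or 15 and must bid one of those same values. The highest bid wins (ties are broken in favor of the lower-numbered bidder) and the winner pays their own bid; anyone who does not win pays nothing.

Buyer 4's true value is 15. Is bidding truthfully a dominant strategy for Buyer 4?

Consider the case where Buyer 1 bids 6, Buyer 2 bids 6 and Buyer 3 bids 6.
Truthful bid 15: wins, pays 15, utility 15 - 15 = 0.
Bid 12 instead: wins, pays 12, utility 15 - 12 = 3.
Since 3 > 0, bidding 12 is strictly better here, so truthful bidding is not dominant.

No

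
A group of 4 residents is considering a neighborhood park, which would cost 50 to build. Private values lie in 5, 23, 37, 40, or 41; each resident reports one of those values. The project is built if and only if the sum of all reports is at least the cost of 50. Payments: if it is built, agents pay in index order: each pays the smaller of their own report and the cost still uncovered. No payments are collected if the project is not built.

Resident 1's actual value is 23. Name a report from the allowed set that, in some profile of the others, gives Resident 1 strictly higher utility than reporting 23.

Suppose Resident 2 reports 5, Resident 3 reports 5 and Resident 4 reports 37.
Report 23: project built, pays 23, utility 23 - 23 = 0.
Report 5: project built, pays 5, utility 23 - 5 = 18.
So reporting 5 beats truth here (18 > 0).

5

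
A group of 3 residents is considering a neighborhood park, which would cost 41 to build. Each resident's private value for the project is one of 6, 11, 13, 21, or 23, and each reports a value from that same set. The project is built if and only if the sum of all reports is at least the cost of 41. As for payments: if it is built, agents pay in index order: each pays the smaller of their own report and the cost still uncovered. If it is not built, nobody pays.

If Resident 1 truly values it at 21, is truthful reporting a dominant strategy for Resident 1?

Consider the case where Resident 2 reports 6 and Resident 3 reports 23.
Truthful report 21: project built, pays 21, utility 21 - 21 = 0.
Report 13 instead: project built, pays 13, utility 21 - 13 = 8.
Since 8 > 0, reporting 13 is strictly better here, so truthful reporting is not dominant.

No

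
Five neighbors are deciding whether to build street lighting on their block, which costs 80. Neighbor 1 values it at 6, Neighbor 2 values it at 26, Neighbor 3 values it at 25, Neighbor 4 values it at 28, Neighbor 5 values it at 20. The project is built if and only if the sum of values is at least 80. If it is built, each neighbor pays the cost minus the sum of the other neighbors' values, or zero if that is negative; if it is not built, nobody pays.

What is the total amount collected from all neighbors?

Total value 105 ≥ cost 80, so it is built.
Neighbor 1: others sum to 99; max(0, 80 - 99) = 0.
Neighbor 2: others sum to 79; max(0, 80 - 79) = 1.
Neighbor 3: others sum to 80; max(0, 80 - 80) = 0.
Neighbor 4: others sum to 77; max(0, 80 - 77) = 3.
Neighbor 5: others sum to 85; max(0, 80 - 85) = 0.
Total collected = 0 + 1 + 0 + 3 + 0 = 4.

4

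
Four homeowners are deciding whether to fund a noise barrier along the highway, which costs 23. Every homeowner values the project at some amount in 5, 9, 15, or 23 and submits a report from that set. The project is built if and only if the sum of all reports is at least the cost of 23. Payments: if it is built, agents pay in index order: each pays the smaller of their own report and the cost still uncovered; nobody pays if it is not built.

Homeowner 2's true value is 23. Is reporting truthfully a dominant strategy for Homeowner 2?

Consider the case where Homeowner 1 reports 5, Homeowner 3 reports 5 and Homeowner 4 reports 5.
Truthful report 23: project built, pays 18, utility 23 - 18 = 5.
Report 9 instead: project built, pays 9, utility 23 - 9 = 14.
Since 14 > 5, reporting 9 is strictly better here, so truthful reporting is not dominant.

No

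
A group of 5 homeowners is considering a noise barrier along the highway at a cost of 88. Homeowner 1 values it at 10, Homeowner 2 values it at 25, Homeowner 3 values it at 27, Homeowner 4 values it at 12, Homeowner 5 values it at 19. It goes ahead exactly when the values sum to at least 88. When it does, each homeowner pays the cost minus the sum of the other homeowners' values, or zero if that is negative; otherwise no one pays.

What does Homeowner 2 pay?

Total value 93 ≥ cost 88, so the project is built.
The other homeowners' values sum to 68.
Cost minus that sum is 88 - 68 = 20.

20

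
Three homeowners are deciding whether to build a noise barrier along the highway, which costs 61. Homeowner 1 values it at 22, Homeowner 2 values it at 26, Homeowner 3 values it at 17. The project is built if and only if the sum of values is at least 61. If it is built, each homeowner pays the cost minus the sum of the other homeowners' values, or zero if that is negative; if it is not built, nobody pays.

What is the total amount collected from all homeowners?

53

Total value 65 ≥ cost 61, so it is built.
Homeowner 1: others sum to 43; max(0, 61 - 43) = 18.
Homeowner 2: others sum to 39; max(0, 61 - 39) = 22.
Homeowner 3: others sum to 48; max(0, 61 - 48) = 13.
Total collected = 18 + 22 + 13 = 53.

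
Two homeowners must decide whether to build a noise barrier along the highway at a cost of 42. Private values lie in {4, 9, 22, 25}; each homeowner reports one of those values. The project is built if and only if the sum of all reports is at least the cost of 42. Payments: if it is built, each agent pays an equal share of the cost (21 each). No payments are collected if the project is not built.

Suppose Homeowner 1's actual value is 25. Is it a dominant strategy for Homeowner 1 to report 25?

Check each profile of the others' reports and compare truth against every alternative report.
Others report (22): truth gives 4, best alternative gives 4.
Others report (25): truth gives 4, best alternative gives 4.
Others report (4): truth gives 0, best alternative gives 0.
Others report (9): truth gives 0, best alternative gives 0.
In every case the truthful report is at least as good as any alternative, so it is a dominant strategy.

Yes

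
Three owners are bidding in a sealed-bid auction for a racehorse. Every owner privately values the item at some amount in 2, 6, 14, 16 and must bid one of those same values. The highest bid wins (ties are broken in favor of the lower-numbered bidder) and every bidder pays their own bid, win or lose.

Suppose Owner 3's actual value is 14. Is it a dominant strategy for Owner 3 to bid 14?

No

Consider the case where Owner 1 bids 2 and Owner 2 bids 2.
Truthful bid 14: wins, pays 14, utility 14 - 14 = 0.
Bid 6 instead: wins, pays 6, utility 14 - 6 = 8.
Since 8 > 0, bidding 6 is strictly better here, so truthful bidding is not dominant.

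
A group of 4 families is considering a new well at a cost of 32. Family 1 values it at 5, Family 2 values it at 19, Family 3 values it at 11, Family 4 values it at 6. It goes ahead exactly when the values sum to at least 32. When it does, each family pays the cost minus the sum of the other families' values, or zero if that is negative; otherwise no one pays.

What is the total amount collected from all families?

12

Total value 41 ≥ cost 32, so it is built.
Family 1: others sum to 36; max(0, 32 - 36) = 0.
Family 2: others sum to 22; max(0, 32 - 22) = 10.
Family 3: others sum to 30; max(0, 32 - 30) = 2.
Family 4: others sum to 35; max(0, 32 - 35) = 0.
Total collected = 0 + 10 + 2 + 0 = 12.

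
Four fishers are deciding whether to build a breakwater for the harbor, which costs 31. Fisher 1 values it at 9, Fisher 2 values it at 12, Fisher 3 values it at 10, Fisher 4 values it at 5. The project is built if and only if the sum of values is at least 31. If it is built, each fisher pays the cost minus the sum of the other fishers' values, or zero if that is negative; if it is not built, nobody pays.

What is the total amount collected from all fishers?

16

Total value 36 ≥ cost 31, so it is built.
Fisher 1: others sum to 27; max(0, 31 - 27) = 4.
Fisher 2: others sum to 24; max(0, 31 - 24) = 7.
Fisher 3: others sum to 26; max(0, 31 - 26) = 5.
Fisher 4: others sum to 31; max(0, 31 - 31) = 0.
Total collected = 4 + 7 + 5 + 0 = 16.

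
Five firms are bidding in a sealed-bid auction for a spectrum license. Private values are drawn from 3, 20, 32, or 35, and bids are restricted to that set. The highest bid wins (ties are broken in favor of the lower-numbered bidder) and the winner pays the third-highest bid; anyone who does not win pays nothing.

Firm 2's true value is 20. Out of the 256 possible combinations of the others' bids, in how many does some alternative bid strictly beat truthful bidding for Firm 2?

8

Others bid (3, 3, 3, 32): truth gives 0; bid 32 gives 17 > 0. Violating.
Others bid (3, 3, 3, 35): truth gives 0; bid 35 gives 17 > 0. Violating.
Others bid (3, 3, 32, 3): truth gives 0; bid 32 gives 17 > 0. Violating.
Others bid (3, 3, 35, 3): truth gives 0; bid 35 gives 17 > 0. Violating.
Others bid (3, 3, 3, 3): truth gives 17; no alternative beats it.
Others bid (3, 3, 3, 20): truth gives 17; no alternative beats it.
(Checking all 256 profiles: 8 have a profitable deviation, 248 do not.)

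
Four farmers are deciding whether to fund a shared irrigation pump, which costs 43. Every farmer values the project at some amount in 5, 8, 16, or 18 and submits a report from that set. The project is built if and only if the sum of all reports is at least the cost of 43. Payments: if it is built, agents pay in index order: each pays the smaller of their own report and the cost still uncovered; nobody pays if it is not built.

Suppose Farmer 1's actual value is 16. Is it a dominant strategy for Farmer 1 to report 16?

Consider the case where Farmer 2 reports 5, Farmer 3 reports 16 and Farmer 4 reports 16.
Truthful report 16: project built, pays 16, utility 16 - 16 = 0.
Report 8 instead: project built, pays 8, utility 16 - 8 = 8.
Since 8 > 0, reporting 8 is strictly better here, so truthful reporting is not dominant.

No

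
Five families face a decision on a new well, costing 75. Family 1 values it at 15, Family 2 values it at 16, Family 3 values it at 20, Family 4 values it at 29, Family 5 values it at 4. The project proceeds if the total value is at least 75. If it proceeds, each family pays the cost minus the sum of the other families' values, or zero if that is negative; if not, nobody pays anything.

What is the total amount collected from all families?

Total value 84 ≥ cost 75, so it is built.
Family 1: others sum to 69; max(0, 75 - 69) = 6.
Family 2: others sum to 68; max(0, 75 - 68) = 7.
Family 3: others sum to 64; max(0, 75 - 64) = 11.
Family 4: others sum to 55; max(0, 75 - 55) = 20.
Family 5: others sum to 80; max(0, 75 - 80) = 0.
Total collected = 6 + 7 + 11 + 20 + 0 = 44.

44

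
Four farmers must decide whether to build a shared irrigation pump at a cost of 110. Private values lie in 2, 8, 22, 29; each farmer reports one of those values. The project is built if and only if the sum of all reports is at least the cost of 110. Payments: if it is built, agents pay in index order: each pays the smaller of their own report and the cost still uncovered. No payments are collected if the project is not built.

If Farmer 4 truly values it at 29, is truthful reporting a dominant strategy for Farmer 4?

Check each profile of the others' reports and compare truth against every alternative report.
Others report (29, 29, 29): truth gives 6, best alternative gives 0.
Others report (2, 2, 2): truth gives 0, best alternative gives 0.
Others report (2, 2, 8): truth gives 0, best alternative gives 0.
Others report (2, 2, 22): truth gives 0, best alternative gives 0.
Others report (2, 2, 29): truth gives 0, best alternative gives 0.
Others report (2, 8, 2): truth gives 0, best alternative gives 0.
(Remaining 58 profiles checked similarly; truth is weakly best in each.)
In every case the truthful report is at least as good as any alternative, so it is a dominant strategy.

Yes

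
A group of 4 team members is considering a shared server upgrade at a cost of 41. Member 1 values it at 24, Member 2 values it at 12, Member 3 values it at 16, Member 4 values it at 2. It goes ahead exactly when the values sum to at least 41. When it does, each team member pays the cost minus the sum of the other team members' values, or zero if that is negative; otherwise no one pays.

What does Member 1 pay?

11

Total value 54 ≥ cost 41, so the project is built.
The other team members' values sum to 30.
Cost minus that sum is 41 - 30 = 11.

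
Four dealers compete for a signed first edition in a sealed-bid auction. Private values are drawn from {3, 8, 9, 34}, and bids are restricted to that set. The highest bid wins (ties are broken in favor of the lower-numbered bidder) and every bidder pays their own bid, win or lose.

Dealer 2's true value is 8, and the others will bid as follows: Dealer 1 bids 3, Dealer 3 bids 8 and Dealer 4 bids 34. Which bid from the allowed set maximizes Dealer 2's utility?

3

Bid 3: loses but pays 3, utility -3.
Bid 8: loses but pays 8, utility -8.
Bid 9: loses but pays 9, utility -9.
Bid 34: wins, pays 34, utility 8 - 34 = -26.
The best choice is 3 with utility -3.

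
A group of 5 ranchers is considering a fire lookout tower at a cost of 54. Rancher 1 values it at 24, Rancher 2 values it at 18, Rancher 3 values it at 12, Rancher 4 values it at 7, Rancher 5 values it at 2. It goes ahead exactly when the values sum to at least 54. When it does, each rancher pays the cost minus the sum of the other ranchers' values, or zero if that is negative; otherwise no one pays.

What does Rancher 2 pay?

Total value 63 ≥ cost 54, so the project is built.
The other ranchers' values sum to 45.
Cost minus that sum is 54 - 45 = 9.

9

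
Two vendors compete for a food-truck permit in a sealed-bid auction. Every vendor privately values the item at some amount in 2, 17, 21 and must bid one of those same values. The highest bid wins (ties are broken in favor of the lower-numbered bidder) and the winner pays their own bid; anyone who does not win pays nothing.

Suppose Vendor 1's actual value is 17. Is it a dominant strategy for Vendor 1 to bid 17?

Consider the case where Vendor 2 bids 2.
Truthful bid 17: wins, pays 17, utility 17 - 17 = 0.
Bid 2 instead: wins, pays 2, utility 17 - 2 = 15.
Since 15 > 0, bidding 2 is strictly better here, so truthful bidding is not dominant.

No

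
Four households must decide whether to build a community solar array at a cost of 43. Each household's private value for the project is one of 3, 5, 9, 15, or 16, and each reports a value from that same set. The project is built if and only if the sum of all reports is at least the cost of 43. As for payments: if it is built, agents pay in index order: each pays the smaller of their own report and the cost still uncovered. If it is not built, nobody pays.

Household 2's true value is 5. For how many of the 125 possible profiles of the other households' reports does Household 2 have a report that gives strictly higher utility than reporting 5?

17

Others report (9, 15, 16): truth gives 0; report 3 gives 2 > 0. Violating.
Others report (9, 16, 15): truth gives 0; report 3 gives 2 > 0. Violating.
Others report (9, 16, 16): truth gives 0; report 3 gives 2 > 0. Violating.
Others report (15, 9, 16): truth gives 0; report 3 gives 2 > 0. Violating.
Others report (3, 3, 3): truth gives 0; no alternative beats it.
Others report (3, 3, 5): truth gives 0; no alternative beats it.
(Checking all 125 profiles: 17 have a profitable deviation, 108 do not.)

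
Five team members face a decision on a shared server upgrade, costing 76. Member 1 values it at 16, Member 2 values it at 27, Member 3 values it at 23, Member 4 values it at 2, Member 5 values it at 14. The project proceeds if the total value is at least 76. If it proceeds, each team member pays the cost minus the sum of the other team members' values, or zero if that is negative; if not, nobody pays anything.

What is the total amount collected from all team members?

Total value 82 ≥ cost 76, so it is built.
Member 1: others sum to 66; max(0, 76 - 66) = 10.
Member 2: others sum to 55; max(0, 76 - 55) = 21.
Member 3: others sum to 59; max(0, 76 - 59) = 17.
Member 4: others sum to 80; max(0, 76 - 80) = 0.
Member 5: others sum to 68; max(0, 76 - 68) = 8.
Total collected = 10 + 21 + 17 + 0 + 8 = 56.

56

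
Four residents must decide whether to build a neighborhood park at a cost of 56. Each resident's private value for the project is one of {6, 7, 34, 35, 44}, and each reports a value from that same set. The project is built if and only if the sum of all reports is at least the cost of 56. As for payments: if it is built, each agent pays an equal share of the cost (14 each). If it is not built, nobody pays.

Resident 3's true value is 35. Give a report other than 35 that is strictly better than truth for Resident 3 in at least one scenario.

Suppose Resident 1 reports 6, Resident 2 reports 6 and Resident 4 reports 6.
Report 35: project not built, utility 0.
Report 44: project built, pays 14, utility 35 - 14 = 21.
So reporting 44 beats truth here (21 > 0).

44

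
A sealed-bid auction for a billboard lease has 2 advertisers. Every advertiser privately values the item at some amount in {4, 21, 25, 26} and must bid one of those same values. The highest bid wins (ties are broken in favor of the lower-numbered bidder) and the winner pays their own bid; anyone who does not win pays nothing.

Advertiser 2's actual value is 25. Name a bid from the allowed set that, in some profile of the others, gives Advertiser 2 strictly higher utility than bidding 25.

21

Suppose Advertiser 1 bids 4.
Bid 25: wins, pays 25, utility 25 - 25 = 0.
Bid 21: wins, pays 21, utility 25 - 21 = 4.
So bidding 21 beats truth here (4 > 0).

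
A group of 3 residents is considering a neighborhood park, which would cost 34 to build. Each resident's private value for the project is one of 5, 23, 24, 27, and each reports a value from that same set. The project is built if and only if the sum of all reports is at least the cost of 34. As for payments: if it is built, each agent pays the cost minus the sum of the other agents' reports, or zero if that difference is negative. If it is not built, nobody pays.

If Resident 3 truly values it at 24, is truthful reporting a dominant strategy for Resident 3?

Yes

Check each profile of the others' reports and compare truth against every alternative report.
Others report (23, 23): truth gives 24, best alternative gives 24.
Others report (23, 24): truth gives 24, best alternative gives 24.
Others report (23, 27): truth gives 24, best alternative gives 24.
Others report (24, 23): truth gives 24, best alternative gives 24.
Others report (24, 24): truth gives 24, best alternative gives 24.
Others report (24, 27): truth gives 24, best alternative gives 24.
(Remaining 10 profiles checked similarly; truth is weakly best in each.)
In every case the truthful report is at least as good as any alternative, so it is a dominant strategy.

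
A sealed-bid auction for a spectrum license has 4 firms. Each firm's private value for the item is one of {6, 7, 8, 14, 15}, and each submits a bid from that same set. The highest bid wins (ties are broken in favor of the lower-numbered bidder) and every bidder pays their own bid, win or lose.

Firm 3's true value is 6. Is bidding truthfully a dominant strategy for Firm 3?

No

Consider the case where Firm 1 bids 6, Firm 2 bids 6 and Firm 4 bids 6.
Truthful bid 6: loses but pays 6, utility -6.
Bid 7 instead: wins, pays 7, utility 6 - 7 = -1.
Since -1 > -6, bidding 7 is strictly better here, so truthful bidding is not dominant.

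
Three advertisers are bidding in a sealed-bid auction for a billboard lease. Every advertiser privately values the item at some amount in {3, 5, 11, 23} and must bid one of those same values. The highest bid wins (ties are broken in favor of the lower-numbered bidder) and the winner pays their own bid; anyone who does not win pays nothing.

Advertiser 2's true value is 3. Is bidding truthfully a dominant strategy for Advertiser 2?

Yes

Check each profile of the others' bids and compare truth against every alternative bid.
Others bid (3, 3): truth gives 0, best alternative gives -2.
Others bid (3, 5): truth gives 0, best alternative gives -2.
Others bid (3, 11): truth gives 0, best alternative gives 0.
Others bid (3, 23): truth gives 0, best alternative gives 0.
Others bid (5, 3): truth gives 0, best alternative gives 0.
Others bid (5, 5): truth gives 0, best alternative gives 0.
(Remaining 10 profiles checked similarly; truth is weakly best in each.)
In every case the truthful bid is at least as good as any alternative, so it is a dominant strategy.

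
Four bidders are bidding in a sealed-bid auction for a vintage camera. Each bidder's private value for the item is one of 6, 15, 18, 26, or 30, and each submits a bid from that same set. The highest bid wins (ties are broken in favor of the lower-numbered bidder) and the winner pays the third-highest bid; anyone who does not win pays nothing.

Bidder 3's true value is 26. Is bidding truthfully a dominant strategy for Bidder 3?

Consider the case where Bidder 1 bids 6, Bidder 2 bids 6 and Bidder 4 bids 30.
Truthful bid 26: loses, pays 0, utility 0.
Bid 30 instead: wins, pays 6, utility 26 - 6 = 20.
Since 20 > 0, bidding 30 is strictly better here, so truthful bidding is not dominant.

No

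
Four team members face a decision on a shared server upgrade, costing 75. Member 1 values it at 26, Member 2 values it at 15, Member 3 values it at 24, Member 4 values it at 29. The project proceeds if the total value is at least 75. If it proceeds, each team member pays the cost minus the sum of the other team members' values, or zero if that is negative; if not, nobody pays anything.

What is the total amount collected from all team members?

22

Total value 94 ≥ cost 75, so it is built.
Member 1: others sum to 68; max(0, 75 - 68) = 7.
Member 2: others sum to 79; max(0, 75 - 79) = 0.
Member 3: others sum to 70; max(0, 75 - 70) = 5.
Member 4: others sum to 65; max(0, 75 - 65) = 10.
Total collected = 7 + 0 + 5 + 10 = 22.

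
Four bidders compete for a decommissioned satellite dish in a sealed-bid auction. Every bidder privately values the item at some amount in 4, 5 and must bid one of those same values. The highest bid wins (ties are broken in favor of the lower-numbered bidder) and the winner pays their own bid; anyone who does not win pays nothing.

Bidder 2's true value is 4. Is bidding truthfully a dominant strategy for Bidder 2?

Check each profile of the others' bids and compare truth against every alternative bid.
Others bid (4, 4, 4): truth gives 0, best alternative gives -1.
Others bid (4, 4, 5): truth gives 0, best alternative gives -1.
Others bid (4, 5, 4): truth gives 0, best alternative gives -1.
Others bid (4, 5, 5): truth gives 0, best alternative gives -1.
Others bid (5, 4, 4): truth gives 0, best alternative gives 0.
Others bid (5, 4, 5): truth gives 0, best alternative gives 0.
(Remaining 2 profiles checked similarly; truth is weakly best in each.)
In every case the truthful bid is at least as good as any alternative, so it is a dominant strategy.

Yes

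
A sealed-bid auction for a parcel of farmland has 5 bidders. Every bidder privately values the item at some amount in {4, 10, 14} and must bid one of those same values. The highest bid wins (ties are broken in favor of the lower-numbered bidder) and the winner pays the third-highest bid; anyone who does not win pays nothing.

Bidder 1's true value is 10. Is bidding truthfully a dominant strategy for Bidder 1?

No

Consider the case where Bidder 2 bids 4, Bidder 3 bids 4, Bidder 4 bids 4 and Bidder 5 bids 14.
Truthful bid 10: loses, pays 0, utility 0.
Bid 14 instead: wins, pays 4, utility 10 - 4 = 6.
Since 6 > 0, bidding 14 is strictly better here, so truthful bidding is not dominant.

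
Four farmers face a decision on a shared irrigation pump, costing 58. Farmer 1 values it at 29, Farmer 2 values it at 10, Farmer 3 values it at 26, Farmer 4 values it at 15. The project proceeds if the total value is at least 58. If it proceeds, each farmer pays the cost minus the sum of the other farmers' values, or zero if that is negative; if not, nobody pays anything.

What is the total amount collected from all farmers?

Total value 80 ≥ cost 58, so it is built.
Farmer 1: others sum to 51; max(0, 58 - 51) = 7.
Farmer 2: others sum to 70; max(0, 58 - 70) = 0.
Farmer 3: others sum to 54; max(0, 58 - 54) = 4.
Farmer 4: others sum to 65; max(0, 58 - 65) = 0.
Total collected = 7 + 0 + 4 + 0 = 11.

11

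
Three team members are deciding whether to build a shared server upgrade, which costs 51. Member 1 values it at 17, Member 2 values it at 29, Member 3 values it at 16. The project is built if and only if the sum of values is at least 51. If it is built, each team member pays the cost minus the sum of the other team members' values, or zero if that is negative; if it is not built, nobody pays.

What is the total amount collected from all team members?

Total value 62 ≥ cost 51, so it is built.
Member 1: others sum to 45; max(0, 51 - 45) = 6.
Member 2: others sum to 33; max(0, 51 - 33) = 18.
Member 3: others sum to 46; max(0, 51 - 46) = 5.
Total collected = 6 + 18 + 5 = 29.

29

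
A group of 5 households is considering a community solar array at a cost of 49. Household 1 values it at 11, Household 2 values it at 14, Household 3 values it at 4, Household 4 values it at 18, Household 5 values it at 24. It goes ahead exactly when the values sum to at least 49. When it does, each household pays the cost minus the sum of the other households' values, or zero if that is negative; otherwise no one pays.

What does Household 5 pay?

Total value 71 ≥ cost 49, so the project is built.
The other households' values sum to 47.
Cost minus that sum is 49 - 47 = 2.

2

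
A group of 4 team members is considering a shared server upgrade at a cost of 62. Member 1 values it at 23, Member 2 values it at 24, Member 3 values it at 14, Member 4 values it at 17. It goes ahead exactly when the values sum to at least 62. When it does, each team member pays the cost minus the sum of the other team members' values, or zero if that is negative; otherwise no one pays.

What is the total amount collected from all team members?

Total value 78 ≥ cost 62, so it is built.
Member 1: others sum to 55; max(0, 62 - 55) = 7.
Member 2: others sum to 54; max(0, 62 - 54) = 8.
Member 3: others sum to 64; max(0, 62 - 64) = 0.
Member 4: others sum to 61; max(0, 62 - 61) = 1.
Total collected = 7 + 8 + 0 + 1 = 16.

16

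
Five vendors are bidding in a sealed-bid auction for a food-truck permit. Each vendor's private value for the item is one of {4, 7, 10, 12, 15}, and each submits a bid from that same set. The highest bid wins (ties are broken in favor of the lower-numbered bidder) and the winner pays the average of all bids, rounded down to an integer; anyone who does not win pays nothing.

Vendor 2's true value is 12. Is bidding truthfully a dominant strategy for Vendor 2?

No

Consider the case where Vendor 1 bids 4, Vendor 3 bids 4, Vendor 4 bids 4 and Vendor 5 bids 4.
Truthful bid 12: wins, pays 5, utility 12 - 5 = 7.
Bid 7 instead: wins, pays 4, utility 12 - 4 = 8.
Since 8 > 7, bidding 7 is strictly better here, so truthful bidding is not dominant.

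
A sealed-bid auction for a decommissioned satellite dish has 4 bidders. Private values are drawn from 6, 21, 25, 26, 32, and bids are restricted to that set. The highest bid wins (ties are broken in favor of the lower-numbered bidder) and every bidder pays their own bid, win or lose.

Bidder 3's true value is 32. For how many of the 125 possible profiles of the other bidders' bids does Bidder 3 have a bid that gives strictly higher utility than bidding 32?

Others bid (6, 6, 6): truth gives 0; bid 21 gives 11 > 0. Violating.
Others bid (6, 6, 21): truth gives 0; bid 21 gives 11 > 0. Violating.
Others bid (6, 6, 25): truth gives 0; bid 25 gives 7 > 0. Violating.
Others bid (6, 6, 26): truth gives 0; bid 26 gives 6 > 0. Violating.
Others bid (6, 6, 32): truth gives 0; no alternative beats it.
Others bid (6, 21, 32): truth gives 0; no alternative beats it.
(Checking all 125 profiles: 81 have a profitable deviation, 44 do not.)

81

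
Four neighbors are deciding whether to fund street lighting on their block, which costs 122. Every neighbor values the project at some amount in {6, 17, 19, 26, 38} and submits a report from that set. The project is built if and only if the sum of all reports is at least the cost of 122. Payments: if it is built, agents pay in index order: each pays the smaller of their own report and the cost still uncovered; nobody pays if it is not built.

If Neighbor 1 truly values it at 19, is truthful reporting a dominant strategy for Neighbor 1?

Consider the case where Neighbor 2 reports 38, Neighbor 3 reports 38 and Neighbor 4 reports 38.
Truthful report 19: project built, pays 19, utility 19 - 19 = 0.
Report 17 instead: project built, pays 17, utility 19 - 17 = 2.
Since 2 > 0, reporting 17 is strictly better here, so truthful reporting is not dominant.

No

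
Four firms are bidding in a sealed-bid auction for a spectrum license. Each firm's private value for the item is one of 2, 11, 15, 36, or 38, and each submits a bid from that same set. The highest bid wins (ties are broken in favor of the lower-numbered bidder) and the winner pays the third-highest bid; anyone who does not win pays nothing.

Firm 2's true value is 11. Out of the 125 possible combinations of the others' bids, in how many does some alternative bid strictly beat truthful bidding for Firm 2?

9

Others bid (2, 2, 15): truth gives 0; bid 15 gives 9 > 0. Violating.
Others bid (2, 2, 36): truth gives 0; bid 36 gives 9 > 0. Violating.
Others bid (2, 2, 38): truth gives 0; bid 38 gives 9 > 0. Violating.
Others bid (2, 15, 2): truth gives 0; bid 15 gives 9 > 0. Violating.
Others bid (2, 2, 2): truth gives 9; no alternative beats it.
Others bid (2, 2, 11): truth gives 9; no alternative beats it.
(Checking all 125 profiles: 9 have a profitable deviation, 116 do not.)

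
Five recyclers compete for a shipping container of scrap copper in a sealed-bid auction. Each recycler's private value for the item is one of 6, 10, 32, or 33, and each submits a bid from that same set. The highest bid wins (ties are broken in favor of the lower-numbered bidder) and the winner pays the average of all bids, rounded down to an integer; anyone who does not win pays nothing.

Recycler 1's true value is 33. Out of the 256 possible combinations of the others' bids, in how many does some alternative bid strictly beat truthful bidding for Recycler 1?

24

Others bid (6, 6, 6, 6): truth gives 22; bid 6 gives 27 > 22. Violating.
Others bid (6, 6, 6, 10): truth gives 21; bid 10 gives 26 > 21. Violating.
Others bid (6, 6, 10, 6): truth gives 21; bid 10 gives 26 > 21. Violating.
Others bid (6, 6, 10, 10): truth gives 20; bid 10 gives 25 > 20. Violating.
Others bid (6, 6, 6, 32): truth gives 17; no alternative beats it.
Others bid (6, 6, 6, 33): truth gives 17; no alternative beats it.
(Checking all 256 profiles: 24 have a profitable deviation, 232 do not.)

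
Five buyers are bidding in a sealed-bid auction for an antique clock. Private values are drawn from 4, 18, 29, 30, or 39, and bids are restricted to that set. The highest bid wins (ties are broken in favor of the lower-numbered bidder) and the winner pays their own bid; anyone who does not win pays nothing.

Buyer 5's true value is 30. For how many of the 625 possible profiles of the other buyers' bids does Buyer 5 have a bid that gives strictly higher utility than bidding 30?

16

Others bid (4, 4, 4, 4): truth gives 0; bid 18 gives 12 > 0. Violating.
Others bid (4, 4, 4, 18): truth gives 0; bid 29 gives 1 > 0. Violating.
Others bid (4, 4, 18, 4): truth gives 0; bid 29 gives 1 > 0. Violating.
Others bid (4, 4, 18, 18): truth gives 0; bid 29 gives 1 > 0. Violating.
Others bid (4, 4, 4, 29): truth gives 0; no alternative beats it.
Others bid (4, 4, 4, 30): truth gives 0; no alternative beats it.
(Checking all 625 profiles: 16 have a profitable deviation, 609 do not.)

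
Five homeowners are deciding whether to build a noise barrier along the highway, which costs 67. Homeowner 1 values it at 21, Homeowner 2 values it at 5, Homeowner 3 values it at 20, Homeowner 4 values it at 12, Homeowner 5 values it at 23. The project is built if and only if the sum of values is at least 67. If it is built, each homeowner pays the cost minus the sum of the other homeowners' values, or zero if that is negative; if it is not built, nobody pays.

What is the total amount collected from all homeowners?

22

Total value 81 ≥ cost 67, so it is built.
Homeowner 1: others sum to 60; max(0, 67 - 60) = 7.
Homeowner 2: others sum to 76; max(0, 67 - 76) = 0.
Homeowner 3: others sum to 61; max(0, 67 - 61) = 6.
Homeowner 4: others sum to 69; max(0, 67 - 69) = 0.
Homeowner 5: others sum to 58; max(0, 67 - 58) = 9.
Total collected = 7 + 0 + 6 + 0 + 9 = 22.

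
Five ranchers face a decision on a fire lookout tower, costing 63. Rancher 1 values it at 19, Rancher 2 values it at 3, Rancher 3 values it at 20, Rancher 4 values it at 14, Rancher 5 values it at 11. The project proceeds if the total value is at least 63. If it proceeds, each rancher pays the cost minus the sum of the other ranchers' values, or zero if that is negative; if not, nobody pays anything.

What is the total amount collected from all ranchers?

Total value 67 ≥ cost 63, so it is built.
Rancher 1: others sum to 48; max(0, 63 - 48) = 15.
Rancher 2: others sum to 64; max(0, 63 - 64) = 0.
Rancher 3: others sum to 47; max(0, 63 - 47) = 16.
Rancher 4: others sum to 53; max(0, 63 - 53) = 10.
Rancher 5: others sum to 56; max(0, 63 - 56) = 7.
Total collected = 15 + 0 + 16 + 10 + 7 = 48.

48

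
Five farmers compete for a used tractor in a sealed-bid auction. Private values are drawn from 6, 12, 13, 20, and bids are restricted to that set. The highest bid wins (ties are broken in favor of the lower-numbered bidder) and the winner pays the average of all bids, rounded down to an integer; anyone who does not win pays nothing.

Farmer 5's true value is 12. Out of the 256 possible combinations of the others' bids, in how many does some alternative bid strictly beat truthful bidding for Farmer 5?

36

Others bid (6, 6, 6, 12): truth gives 0; bid 13 gives 4 > 0. Violating.
Others bid (6, 6, 6, 13): truth gives 0; bid 20 gives 2 > 0. Violating.
Others bid (6, 6, 12, 6): truth gives 0; bid 13 gives 4 > 0. Violating.
Others bid (6, 6, 12, 12): truth gives 0; bid 13 gives 3 > 0. Violating.
Others bid (6, 6, 6, 6): truth gives 5; no alternative beats it.
Others bid (6, 6, 6, 20): truth gives 0; no alternative beats it.
(Checking all 256 profiles: 36 have a profitable deviation, 220 do not.)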